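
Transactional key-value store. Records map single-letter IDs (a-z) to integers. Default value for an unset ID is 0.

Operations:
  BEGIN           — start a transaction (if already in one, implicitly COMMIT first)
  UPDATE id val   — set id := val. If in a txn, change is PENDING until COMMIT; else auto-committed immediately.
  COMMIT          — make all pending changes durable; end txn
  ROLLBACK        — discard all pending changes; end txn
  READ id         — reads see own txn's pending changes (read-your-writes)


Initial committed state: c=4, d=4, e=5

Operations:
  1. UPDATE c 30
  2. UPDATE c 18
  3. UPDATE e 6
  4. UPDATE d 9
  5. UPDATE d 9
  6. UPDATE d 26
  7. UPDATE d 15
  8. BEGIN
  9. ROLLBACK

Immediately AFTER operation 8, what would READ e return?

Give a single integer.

Answer: 6

Derivation:
Initial committed: {c=4, d=4, e=5}
Op 1: UPDATE c=30 (auto-commit; committed c=30)
Op 2: UPDATE c=18 (auto-commit; committed c=18)
Op 3: UPDATE e=6 (auto-commit; committed e=6)
Op 4: UPDATE d=9 (auto-commit; committed d=9)
Op 5: UPDATE d=9 (auto-commit; committed d=9)
Op 6: UPDATE d=26 (auto-commit; committed d=26)
Op 7: UPDATE d=15 (auto-commit; committed d=15)
Op 8: BEGIN: in_txn=True, pending={}
After op 8: visible(e) = 6 (pending={}, committed={c=18, d=15, e=6})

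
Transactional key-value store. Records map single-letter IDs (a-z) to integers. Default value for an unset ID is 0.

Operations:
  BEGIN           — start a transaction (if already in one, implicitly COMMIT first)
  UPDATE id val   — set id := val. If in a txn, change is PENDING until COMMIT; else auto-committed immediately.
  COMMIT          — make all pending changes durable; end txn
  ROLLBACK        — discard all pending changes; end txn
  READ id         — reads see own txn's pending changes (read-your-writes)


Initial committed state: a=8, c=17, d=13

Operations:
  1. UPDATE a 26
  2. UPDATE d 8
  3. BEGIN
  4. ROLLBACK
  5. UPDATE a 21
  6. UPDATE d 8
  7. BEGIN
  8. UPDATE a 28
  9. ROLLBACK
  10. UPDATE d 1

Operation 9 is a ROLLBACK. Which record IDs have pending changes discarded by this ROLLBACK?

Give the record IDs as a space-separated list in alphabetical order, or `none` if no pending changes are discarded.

Initial committed: {a=8, c=17, d=13}
Op 1: UPDATE a=26 (auto-commit; committed a=26)
Op 2: UPDATE d=8 (auto-commit; committed d=8)
Op 3: BEGIN: in_txn=True, pending={}
Op 4: ROLLBACK: discarded pending []; in_txn=False
Op 5: UPDATE a=21 (auto-commit; committed a=21)
Op 6: UPDATE d=8 (auto-commit; committed d=8)
Op 7: BEGIN: in_txn=True, pending={}
Op 8: UPDATE a=28 (pending; pending now {a=28})
Op 9: ROLLBACK: discarded pending ['a']; in_txn=False
Op 10: UPDATE d=1 (auto-commit; committed d=1)
ROLLBACK at op 9 discards: ['a']

Answer: a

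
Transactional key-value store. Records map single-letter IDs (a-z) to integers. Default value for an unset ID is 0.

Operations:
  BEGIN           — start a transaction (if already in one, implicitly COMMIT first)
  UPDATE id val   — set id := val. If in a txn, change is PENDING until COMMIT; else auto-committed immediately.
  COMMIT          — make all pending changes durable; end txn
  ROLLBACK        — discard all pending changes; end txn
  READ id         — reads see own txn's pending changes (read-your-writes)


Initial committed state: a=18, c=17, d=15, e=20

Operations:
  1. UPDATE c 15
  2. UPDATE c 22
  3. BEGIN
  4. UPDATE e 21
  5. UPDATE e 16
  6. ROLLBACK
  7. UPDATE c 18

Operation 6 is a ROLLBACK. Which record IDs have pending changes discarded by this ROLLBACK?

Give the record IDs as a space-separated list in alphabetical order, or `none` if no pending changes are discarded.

Answer: e

Derivation:
Initial committed: {a=18, c=17, d=15, e=20}
Op 1: UPDATE c=15 (auto-commit; committed c=15)
Op 2: UPDATE c=22 (auto-commit; committed c=22)
Op 3: BEGIN: in_txn=True, pending={}
Op 4: UPDATE e=21 (pending; pending now {e=21})
Op 5: UPDATE e=16 (pending; pending now {e=16})
Op 6: ROLLBACK: discarded pending ['e']; in_txn=False
Op 7: UPDATE c=18 (auto-commit; committed c=18)
ROLLBACK at op 6 discards: ['e']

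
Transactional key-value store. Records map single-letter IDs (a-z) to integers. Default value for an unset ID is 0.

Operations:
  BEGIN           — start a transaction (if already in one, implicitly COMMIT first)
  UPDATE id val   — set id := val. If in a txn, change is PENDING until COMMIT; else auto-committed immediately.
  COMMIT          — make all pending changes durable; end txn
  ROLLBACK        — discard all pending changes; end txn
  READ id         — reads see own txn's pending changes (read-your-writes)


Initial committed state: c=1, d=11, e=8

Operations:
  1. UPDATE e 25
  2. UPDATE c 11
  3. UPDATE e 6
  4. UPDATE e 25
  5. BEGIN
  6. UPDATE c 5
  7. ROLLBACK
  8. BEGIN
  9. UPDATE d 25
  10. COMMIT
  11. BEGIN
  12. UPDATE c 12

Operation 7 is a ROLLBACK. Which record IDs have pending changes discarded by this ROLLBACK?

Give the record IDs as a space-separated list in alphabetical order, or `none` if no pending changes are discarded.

Initial committed: {c=1, d=11, e=8}
Op 1: UPDATE e=25 (auto-commit; committed e=25)
Op 2: UPDATE c=11 (auto-commit; committed c=11)
Op 3: UPDATE e=6 (auto-commit; committed e=6)
Op 4: UPDATE e=25 (auto-commit; committed e=25)
Op 5: BEGIN: in_txn=True, pending={}
Op 6: UPDATE c=5 (pending; pending now {c=5})
Op 7: ROLLBACK: discarded pending ['c']; in_txn=False
Op 8: BEGIN: in_txn=True, pending={}
Op 9: UPDATE d=25 (pending; pending now {d=25})
Op 10: COMMIT: merged ['d'] into committed; committed now {c=11, d=25, e=25}
Op 11: BEGIN: in_txn=True, pending={}
Op 12: UPDATE c=12 (pending; pending now {c=12})
ROLLBACK at op 7 discards: ['c']

Answer: c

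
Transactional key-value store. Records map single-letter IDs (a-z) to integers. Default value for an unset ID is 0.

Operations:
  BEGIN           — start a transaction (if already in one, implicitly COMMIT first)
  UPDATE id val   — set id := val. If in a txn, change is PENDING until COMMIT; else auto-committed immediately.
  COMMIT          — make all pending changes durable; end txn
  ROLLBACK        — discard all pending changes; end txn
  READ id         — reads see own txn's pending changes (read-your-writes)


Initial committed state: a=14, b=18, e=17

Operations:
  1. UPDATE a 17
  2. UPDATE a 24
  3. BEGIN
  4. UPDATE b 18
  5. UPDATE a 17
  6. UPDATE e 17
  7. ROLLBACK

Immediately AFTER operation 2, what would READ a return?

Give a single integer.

Initial committed: {a=14, b=18, e=17}
Op 1: UPDATE a=17 (auto-commit; committed a=17)
Op 2: UPDATE a=24 (auto-commit; committed a=24)
After op 2: visible(a) = 24 (pending={}, committed={a=24, b=18, e=17})

Answer: 24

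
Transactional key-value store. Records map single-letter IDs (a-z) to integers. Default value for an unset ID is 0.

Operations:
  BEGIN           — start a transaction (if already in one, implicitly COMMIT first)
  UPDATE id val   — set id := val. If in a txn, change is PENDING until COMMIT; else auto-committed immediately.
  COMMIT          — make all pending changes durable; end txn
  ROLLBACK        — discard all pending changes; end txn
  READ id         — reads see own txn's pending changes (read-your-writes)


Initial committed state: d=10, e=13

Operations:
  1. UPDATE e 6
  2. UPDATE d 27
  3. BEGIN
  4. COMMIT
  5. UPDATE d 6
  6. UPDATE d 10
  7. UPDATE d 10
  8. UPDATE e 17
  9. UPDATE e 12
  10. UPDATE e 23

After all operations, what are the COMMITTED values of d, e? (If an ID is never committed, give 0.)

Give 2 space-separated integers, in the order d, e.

Initial committed: {d=10, e=13}
Op 1: UPDATE e=6 (auto-commit; committed e=6)
Op 2: UPDATE d=27 (auto-commit; committed d=27)
Op 3: BEGIN: in_txn=True, pending={}
Op 4: COMMIT: merged [] into committed; committed now {d=27, e=6}
Op 5: UPDATE d=6 (auto-commit; committed d=6)
Op 6: UPDATE d=10 (auto-commit; committed d=10)
Op 7: UPDATE d=10 (auto-commit; committed d=10)
Op 8: UPDATE e=17 (auto-commit; committed e=17)
Op 9: UPDATE e=12 (auto-commit; committed e=12)
Op 10: UPDATE e=23 (auto-commit; committed e=23)
Final committed: {d=10, e=23}

Answer: 10 23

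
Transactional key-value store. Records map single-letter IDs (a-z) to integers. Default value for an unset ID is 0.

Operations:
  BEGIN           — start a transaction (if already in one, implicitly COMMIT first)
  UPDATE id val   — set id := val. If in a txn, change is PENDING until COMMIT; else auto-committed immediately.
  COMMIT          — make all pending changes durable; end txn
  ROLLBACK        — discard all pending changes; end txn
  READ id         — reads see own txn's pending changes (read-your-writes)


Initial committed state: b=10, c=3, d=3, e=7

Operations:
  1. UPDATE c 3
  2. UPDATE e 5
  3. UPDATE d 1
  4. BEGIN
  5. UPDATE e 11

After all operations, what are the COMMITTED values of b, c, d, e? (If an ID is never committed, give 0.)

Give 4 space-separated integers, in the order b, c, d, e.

Initial committed: {b=10, c=3, d=3, e=7}
Op 1: UPDATE c=3 (auto-commit; committed c=3)
Op 2: UPDATE e=5 (auto-commit; committed e=5)
Op 3: UPDATE d=1 (auto-commit; committed d=1)
Op 4: BEGIN: in_txn=True, pending={}
Op 5: UPDATE e=11 (pending; pending now {e=11})
Final committed: {b=10, c=3, d=1, e=5}

Answer: 10 3 1 5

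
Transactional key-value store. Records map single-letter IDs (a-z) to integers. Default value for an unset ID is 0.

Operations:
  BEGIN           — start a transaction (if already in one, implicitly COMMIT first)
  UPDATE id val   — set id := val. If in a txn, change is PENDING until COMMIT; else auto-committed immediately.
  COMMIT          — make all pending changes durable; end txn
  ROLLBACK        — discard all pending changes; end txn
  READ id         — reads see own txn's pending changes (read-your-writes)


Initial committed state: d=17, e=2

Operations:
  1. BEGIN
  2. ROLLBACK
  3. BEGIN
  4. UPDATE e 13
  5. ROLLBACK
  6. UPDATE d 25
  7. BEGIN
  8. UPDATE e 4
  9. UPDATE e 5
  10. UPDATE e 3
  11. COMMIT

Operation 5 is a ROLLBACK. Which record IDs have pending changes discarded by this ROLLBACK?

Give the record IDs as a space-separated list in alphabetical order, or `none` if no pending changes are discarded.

Initial committed: {d=17, e=2}
Op 1: BEGIN: in_txn=True, pending={}
Op 2: ROLLBACK: discarded pending []; in_txn=False
Op 3: BEGIN: in_txn=True, pending={}
Op 4: UPDATE e=13 (pending; pending now {e=13})
Op 5: ROLLBACK: discarded pending ['e']; in_txn=False
Op 6: UPDATE d=25 (auto-commit; committed d=25)
Op 7: BEGIN: in_txn=True, pending={}
Op 8: UPDATE e=4 (pending; pending now {e=4})
Op 9: UPDATE e=5 (pending; pending now {e=5})
Op 10: UPDATE e=3 (pending; pending now {e=3})
Op 11: COMMIT: merged ['e'] into committed; committed now {d=25, e=3}
ROLLBACK at op 5 discards: ['e']

Answer: e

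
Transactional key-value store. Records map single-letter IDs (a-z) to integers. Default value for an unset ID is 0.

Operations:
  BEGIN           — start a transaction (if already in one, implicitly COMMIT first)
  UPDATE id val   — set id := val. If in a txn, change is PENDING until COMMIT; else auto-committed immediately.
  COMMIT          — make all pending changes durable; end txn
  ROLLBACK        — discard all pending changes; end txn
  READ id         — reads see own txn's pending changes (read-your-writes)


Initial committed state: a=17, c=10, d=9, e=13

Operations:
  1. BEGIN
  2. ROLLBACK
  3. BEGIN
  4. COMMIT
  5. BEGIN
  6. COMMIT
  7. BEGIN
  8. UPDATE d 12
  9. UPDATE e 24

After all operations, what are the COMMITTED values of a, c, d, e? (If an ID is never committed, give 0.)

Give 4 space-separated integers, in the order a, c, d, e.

Initial committed: {a=17, c=10, d=9, e=13}
Op 1: BEGIN: in_txn=True, pending={}
Op 2: ROLLBACK: discarded pending []; in_txn=False
Op 3: BEGIN: in_txn=True, pending={}
Op 4: COMMIT: merged [] into committed; committed now {a=17, c=10, d=9, e=13}
Op 5: BEGIN: in_txn=True, pending={}
Op 6: COMMIT: merged [] into committed; committed now {a=17, c=10, d=9, e=13}
Op 7: BEGIN: in_txn=True, pending={}
Op 8: UPDATE d=12 (pending; pending now {d=12})
Op 9: UPDATE e=24 (pending; pending now {d=12, e=24})
Final committed: {a=17, c=10, d=9, e=13}

Answer: 17 10 9 13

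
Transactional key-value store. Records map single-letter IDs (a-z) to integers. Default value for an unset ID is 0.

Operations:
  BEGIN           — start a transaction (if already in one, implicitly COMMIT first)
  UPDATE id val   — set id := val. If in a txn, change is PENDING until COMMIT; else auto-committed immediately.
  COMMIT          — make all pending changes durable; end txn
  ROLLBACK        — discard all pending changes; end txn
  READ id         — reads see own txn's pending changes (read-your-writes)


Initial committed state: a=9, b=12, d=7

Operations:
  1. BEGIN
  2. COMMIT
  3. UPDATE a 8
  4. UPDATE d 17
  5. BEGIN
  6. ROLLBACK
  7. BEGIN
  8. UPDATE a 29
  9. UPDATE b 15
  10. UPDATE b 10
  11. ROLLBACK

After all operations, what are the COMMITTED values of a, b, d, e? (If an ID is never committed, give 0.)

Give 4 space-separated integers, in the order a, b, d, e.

Initial committed: {a=9, b=12, d=7}
Op 1: BEGIN: in_txn=True, pending={}
Op 2: COMMIT: merged [] into committed; committed now {a=9, b=12, d=7}
Op 3: UPDATE a=8 (auto-commit; committed a=8)
Op 4: UPDATE d=17 (auto-commit; committed d=17)
Op 5: BEGIN: in_txn=True, pending={}
Op 6: ROLLBACK: discarded pending []; in_txn=False
Op 7: BEGIN: in_txn=True, pending={}
Op 8: UPDATE a=29 (pending; pending now {a=29})
Op 9: UPDATE b=15 (pending; pending now {a=29, b=15})
Op 10: UPDATE b=10 (pending; pending now {a=29, b=10})
Op 11: ROLLBACK: discarded pending ['a', 'b']; in_txn=False
Final committed: {a=8, b=12, d=17}

Answer: 8 12 17 0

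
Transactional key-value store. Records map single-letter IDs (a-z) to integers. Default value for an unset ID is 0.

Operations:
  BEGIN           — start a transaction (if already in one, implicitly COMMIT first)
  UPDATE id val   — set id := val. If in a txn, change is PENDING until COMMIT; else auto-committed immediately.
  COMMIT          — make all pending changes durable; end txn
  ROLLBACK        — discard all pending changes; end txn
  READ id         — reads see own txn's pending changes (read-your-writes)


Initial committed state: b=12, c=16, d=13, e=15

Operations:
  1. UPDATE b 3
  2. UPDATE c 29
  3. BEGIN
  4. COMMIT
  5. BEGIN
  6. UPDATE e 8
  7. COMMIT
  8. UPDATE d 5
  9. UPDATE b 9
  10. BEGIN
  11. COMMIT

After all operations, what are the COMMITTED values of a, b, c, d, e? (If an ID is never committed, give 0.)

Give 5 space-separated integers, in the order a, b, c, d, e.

Answer: 0 9 29 5 8

Derivation:
Initial committed: {b=12, c=16, d=13, e=15}
Op 1: UPDATE b=3 (auto-commit; committed b=3)
Op 2: UPDATE c=29 (auto-commit; committed c=29)
Op 3: BEGIN: in_txn=True, pending={}
Op 4: COMMIT: merged [] into committed; committed now {b=3, c=29, d=13, e=15}
Op 5: BEGIN: in_txn=True, pending={}
Op 6: UPDATE e=8 (pending; pending now {e=8})
Op 7: COMMIT: merged ['e'] into committed; committed now {b=3, c=29, d=13, e=8}
Op 8: UPDATE d=5 (auto-commit; committed d=5)
Op 9: UPDATE b=9 (auto-commit; committed b=9)
Op 10: BEGIN: in_txn=True, pending={}
Op 11: COMMIT: merged [] into committed; committed now {b=9, c=29, d=5, e=8}
Final committed: {b=9, c=29, d=5, e=8}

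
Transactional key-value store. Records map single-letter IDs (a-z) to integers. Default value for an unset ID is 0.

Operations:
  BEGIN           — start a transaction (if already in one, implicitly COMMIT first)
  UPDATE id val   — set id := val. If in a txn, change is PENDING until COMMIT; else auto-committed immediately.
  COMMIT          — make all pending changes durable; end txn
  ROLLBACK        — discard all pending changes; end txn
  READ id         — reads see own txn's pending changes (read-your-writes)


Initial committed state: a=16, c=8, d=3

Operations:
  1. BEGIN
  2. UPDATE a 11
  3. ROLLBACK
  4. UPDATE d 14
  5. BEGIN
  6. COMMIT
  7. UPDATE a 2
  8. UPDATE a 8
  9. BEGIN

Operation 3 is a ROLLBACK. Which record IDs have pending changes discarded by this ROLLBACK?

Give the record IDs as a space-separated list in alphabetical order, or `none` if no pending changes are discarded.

Answer: a

Derivation:
Initial committed: {a=16, c=8, d=3}
Op 1: BEGIN: in_txn=True, pending={}
Op 2: UPDATE a=11 (pending; pending now {a=11})
Op 3: ROLLBACK: discarded pending ['a']; in_txn=False
Op 4: UPDATE d=14 (auto-commit; committed d=14)
Op 5: BEGIN: in_txn=True, pending={}
Op 6: COMMIT: merged [] into committed; committed now {a=16, c=8, d=14}
Op 7: UPDATE a=2 (auto-commit; committed a=2)
Op 8: UPDATE a=8 (auto-commit; committed a=8)
Op 9: BEGIN: in_txn=True, pending={}
ROLLBACK at op 3 discards: ['a']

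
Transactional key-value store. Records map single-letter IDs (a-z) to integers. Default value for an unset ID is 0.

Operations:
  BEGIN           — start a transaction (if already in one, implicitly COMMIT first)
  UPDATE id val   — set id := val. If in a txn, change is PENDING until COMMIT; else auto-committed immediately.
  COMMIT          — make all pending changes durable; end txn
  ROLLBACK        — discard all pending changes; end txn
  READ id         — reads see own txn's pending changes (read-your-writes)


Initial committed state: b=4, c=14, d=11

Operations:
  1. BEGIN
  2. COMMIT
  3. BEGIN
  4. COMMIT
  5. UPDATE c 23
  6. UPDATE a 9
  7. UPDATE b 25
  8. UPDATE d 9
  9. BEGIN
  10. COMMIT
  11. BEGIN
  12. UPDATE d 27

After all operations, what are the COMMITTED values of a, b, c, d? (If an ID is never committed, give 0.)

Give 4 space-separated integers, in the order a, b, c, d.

Answer: 9 25 23 9

Derivation:
Initial committed: {b=4, c=14, d=11}
Op 1: BEGIN: in_txn=True, pending={}
Op 2: COMMIT: merged [] into committed; committed now {b=4, c=14, d=11}
Op 3: BEGIN: in_txn=True, pending={}
Op 4: COMMIT: merged [] into committed; committed now {b=4, c=14, d=11}
Op 5: UPDATE c=23 (auto-commit; committed c=23)
Op 6: UPDATE a=9 (auto-commit; committed a=9)
Op 7: UPDATE b=25 (auto-commit; committed b=25)
Op 8: UPDATE d=9 (auto-commit; committed d=9)
Op 9: BEGIN: in_txn=True, pending={}
Op 10: COMMIT: merged [] into committed; committed now {a=9, b=25, c=23, d=9}
Op 11: BEGIN: in_txn=True, pending={}
Op 12: UPDATE d=27 (pending; pending now {d=27})
Final committed: {a=9, b=25, c=23, d=9}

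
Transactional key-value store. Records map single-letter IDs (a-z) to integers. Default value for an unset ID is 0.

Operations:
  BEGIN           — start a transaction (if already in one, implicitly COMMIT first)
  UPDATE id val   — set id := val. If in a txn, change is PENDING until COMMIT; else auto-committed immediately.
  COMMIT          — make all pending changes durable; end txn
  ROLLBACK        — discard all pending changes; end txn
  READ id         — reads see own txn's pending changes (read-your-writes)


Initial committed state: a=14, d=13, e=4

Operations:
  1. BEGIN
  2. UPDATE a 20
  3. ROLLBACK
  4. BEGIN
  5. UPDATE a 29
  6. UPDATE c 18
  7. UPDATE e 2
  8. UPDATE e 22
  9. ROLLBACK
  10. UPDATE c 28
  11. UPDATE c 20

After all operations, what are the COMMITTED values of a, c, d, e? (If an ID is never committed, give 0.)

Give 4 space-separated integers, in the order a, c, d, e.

Initial committed: {a=14, d=13, e=4}
Op 1: BEGIN: in_txn=True, pending={}
Op 2: UPDATE a=20 (pending; pending now {a=20})
Op 3: ROLLBACK: discarded pending ['a']; in_txn=False
Op 4: BEGIN: in_txn=True, pending={}
Op 5: UPDATE a=29 (pending; pending now {a=29})
Op 6: UPDATE c=18 (pending; pending now {a=29, c=18})
Op 7: UPDATE e=2 (pending; pending now {a=29, c=18, e=2})
Op 8: UPDATE e=22 (pending; pending now {a=29, c=18, e=22})
Op 9: ROLLBACK: discarded pending ['a', 'c', 'e']; in_txn=False
Op 10: UPDATE c=28 (auto-commit; committed c=28)
Op 11: UPDATE c=20 (auto-commit; committed c=20)
Final committed: {a=14, c=20, d=13, e=4}

Answer: 14 20 13 4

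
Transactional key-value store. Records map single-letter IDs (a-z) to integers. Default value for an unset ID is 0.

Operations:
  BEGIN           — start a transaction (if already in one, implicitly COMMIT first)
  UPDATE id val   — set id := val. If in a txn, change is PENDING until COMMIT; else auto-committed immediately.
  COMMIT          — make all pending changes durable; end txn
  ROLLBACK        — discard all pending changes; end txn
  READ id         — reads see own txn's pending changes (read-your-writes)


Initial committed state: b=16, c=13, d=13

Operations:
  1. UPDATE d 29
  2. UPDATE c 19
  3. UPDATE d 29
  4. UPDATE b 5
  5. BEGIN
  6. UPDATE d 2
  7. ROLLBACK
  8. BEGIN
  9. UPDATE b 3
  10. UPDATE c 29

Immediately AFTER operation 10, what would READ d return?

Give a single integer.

Initial committed: {b=16, c=13, d=13}
Op 1: UPDATE d=29 (auto-commit; committed d=29)
Op 2: UPDATE c=19 (auto-commit; committed c=19)
Op 3: UPDATE d=29 (auto-commit; committed d=29)
Op 4: UPDATE b=5 (auto-commit; committed b=5)
Op 5: BEGIN: in_txn=True, pending={}
Op 6: UPDATE d=2 (pending; pending now {d=2})
Op 7: ROLLBACK: discarded pending ['d']; in_txn=False
Op 8: BEGIN: in_txn=True, pending={}
Op 9: UPDATE b=3 (pending; pending now {b=3})
Op 10: UPDATE c=29 (pending; pending now {b=3, c=29})
After op 10: visible(d) = 29 (pending={b=3, c=29}, committed={b=5, c=19, d=29})

Answer: 29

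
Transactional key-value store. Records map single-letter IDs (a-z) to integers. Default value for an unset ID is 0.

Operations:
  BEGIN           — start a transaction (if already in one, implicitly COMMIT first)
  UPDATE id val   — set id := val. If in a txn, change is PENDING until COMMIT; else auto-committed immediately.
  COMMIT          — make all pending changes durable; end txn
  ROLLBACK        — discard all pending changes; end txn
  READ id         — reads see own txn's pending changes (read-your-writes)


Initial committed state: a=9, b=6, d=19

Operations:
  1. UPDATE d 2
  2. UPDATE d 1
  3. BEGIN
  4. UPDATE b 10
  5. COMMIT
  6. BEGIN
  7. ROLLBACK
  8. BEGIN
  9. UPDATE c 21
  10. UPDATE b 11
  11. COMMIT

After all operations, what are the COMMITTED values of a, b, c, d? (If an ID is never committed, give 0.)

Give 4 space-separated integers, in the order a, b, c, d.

Answer: 9 11 21 1

Derivation:
Initial committed: {a=9, b=6, d=19}
Op 1: UPDATE d=2 (auto-commit; committed d=2)
Op 2: UPDATE d=1 (auto-commit; committed d=1)
Op 3: BEGIN: in_txn=True, pending={}
Op 4: UPDATE b=10 (pending; pending now {b=10})
Op 5: COMMIT: merged ['b'] into committed; committed now {a=9, b=10, d=1}
Op 6: BEGIN: in_txn=True, pending={}
Op 7: ROLLBACK: discarded pending []; in_txn=False
Op 8: BEGIN: in_txn=True, pending={}
Op 9: UPDATE c=21 (pending; pending now {c=21})
Op 10: UPDATE b=11 (pending; pending now {b=11, c=21})
Op 11: COMMIT: merged ['b', 'c'] into committed; committed now {a=9, b=11, c=21, d=1}
Final committed: {a=9, b=11, c=21, d=1}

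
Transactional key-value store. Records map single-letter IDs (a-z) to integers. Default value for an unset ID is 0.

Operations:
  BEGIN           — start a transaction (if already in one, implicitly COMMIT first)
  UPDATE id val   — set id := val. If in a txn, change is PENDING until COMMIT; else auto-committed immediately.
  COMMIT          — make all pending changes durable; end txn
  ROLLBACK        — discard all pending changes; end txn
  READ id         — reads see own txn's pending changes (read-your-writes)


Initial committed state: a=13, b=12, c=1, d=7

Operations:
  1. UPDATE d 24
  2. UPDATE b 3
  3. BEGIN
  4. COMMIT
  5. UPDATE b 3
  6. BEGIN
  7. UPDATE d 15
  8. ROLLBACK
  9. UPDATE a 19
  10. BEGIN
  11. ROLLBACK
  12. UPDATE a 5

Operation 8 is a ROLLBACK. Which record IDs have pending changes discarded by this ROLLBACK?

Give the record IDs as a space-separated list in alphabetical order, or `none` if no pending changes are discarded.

Initial committed: {a=13, b=12, c=1, d=7}
Op 1: UPDATE d=24 (auto-commit; committed d=24)
Op 2: UPDATE b=3 (auto-commit; committed b=3)
Op 3: BEGIN: in_txn=True, pending={}
Op 4: COMMIT: merged [] into committed; committed now {a=13, b=3, c=1, d=24}
Op 5: UPDATE b=3 (auto-commit; committed b=3)
Op 6: BEGIN: in_txn=True, pending={}
Op 7: UPDATE d=15 (pending; pending now {d=15})
Op 8: ROLLBACK: discarded pending ['d']; in_txn=False
Op 9: UPDATE a=19 (auto-commit; committed a=19)
Op 10: BEGIN: in_txn=True, pending={}
Op 11: ROLLBACK: discarded pending []; in_txn=False
Op 12: UPDATE a=5 (auto-commit; committed a=5)
ROLLBACK at op 8 discards: ['d']

Answer: d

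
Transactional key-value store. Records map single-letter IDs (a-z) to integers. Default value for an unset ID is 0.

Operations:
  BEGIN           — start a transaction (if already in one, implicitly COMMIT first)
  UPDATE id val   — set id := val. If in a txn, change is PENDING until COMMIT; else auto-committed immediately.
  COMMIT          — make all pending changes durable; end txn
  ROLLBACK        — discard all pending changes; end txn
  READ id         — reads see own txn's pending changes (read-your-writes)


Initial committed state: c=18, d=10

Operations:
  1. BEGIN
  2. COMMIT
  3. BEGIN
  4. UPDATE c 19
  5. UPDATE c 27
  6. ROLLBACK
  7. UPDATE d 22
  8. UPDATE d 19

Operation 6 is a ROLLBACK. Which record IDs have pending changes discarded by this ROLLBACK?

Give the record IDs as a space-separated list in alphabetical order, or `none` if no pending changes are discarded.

Answer: c

Derivation:
Initial committed: {c=18, d=10}
Op 1: BEGIN: in_txn=True, pending={}
Op 2: COMMIT: merged [] into committed; committed now {c=18, d=10}
Op 3: BEGIN: in_txn=True, pending={}
Op 4: UPDATE c=19 (pending; pending now {c=19})
Op 5: UPDATE c=27 (pending; pending now {c=27})
Op 6: ROLLBACK: discarded pending ['c']; in_txn=False
Op 7: UPDATE d=22 (auto-commit; committed d=22)
Op 8: UPDATE d=19 (auto-commit; committed d=19)
ROLLBACK at op 6 discards: ['c']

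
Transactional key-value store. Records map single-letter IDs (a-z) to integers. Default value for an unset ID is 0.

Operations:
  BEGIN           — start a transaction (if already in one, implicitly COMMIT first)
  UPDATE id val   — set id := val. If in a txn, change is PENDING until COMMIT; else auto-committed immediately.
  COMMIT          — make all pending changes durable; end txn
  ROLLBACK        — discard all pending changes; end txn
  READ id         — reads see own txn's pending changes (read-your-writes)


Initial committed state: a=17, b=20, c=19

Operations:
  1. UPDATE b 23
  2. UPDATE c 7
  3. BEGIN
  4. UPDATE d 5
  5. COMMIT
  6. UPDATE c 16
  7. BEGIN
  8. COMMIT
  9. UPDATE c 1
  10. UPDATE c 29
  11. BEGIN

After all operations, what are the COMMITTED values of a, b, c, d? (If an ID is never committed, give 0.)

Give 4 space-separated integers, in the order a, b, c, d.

Answer: 17 23 29 5

Derivation:
Initial committed: {a=17, b=20, c=19}
Op 1: UPDATE b=23 (auto-commit; committed b=23)
Op 2: UPDATE c=7 (auto-commit; committed c=7)
Op 3: BEGIN: in_txn=True, pending={}
Op 4: UPDATE d=5 (pending; pending now {d=5})
Op 5: COMMIT: merged ['d'] into committed; committed now {a=17, b=23, c=7, d=5}
Op 6: UPDATE c=16 (auto-commit; committed c=16)
Op 7: BEGIN: in_txn=True, pending={}
Op 8: COMMIT: merged [] into committed; committed now {a=17, b=23, c=16, d=5}
Op 9: UPDATE c=1 (auto-commit; committed c=1)
Op 10: UPDATE c=29 (auto-commit; committed c=29)
Op 11: BEGIN: in_txn=True, pending={}
Final committed: {a=17, b=23, c=29, d=5}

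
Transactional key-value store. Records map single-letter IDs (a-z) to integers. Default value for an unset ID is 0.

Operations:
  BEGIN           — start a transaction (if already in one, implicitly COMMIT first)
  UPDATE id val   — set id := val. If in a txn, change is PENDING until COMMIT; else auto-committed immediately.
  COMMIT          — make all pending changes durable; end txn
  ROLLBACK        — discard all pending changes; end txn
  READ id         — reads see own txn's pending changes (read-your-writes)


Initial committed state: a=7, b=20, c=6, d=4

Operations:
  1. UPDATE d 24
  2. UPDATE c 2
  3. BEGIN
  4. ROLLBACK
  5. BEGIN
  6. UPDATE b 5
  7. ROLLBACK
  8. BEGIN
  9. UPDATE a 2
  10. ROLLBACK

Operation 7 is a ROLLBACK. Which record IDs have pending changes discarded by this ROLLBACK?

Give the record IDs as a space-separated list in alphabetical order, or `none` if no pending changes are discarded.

Answer: b

Derivation:
Initial committed: {a=7, b=20, c=6, d=4}
Op 1: UPDATE d=24 (auto-commit; committed d=24)
Op 2: UPDATE c=2 (auto-commit; committed c=2)
Op 3: BEGIN: in_txn=True, pending={}
Op 4: ROLLBACK: discarded pending []; in_txn=False
Op 5: BEGIN: in_txn=True, pending={}
Op 6: UPDATE b=5 (pending; pending now {b=5})
Op 7: ROLLBACK: discarded pending ['b']; in_txn=False
Op 8: BEGIN: in_txn=True, pending={}
Op 9: UPDATE a=2 (pending; pending now {a=2})
Op 10: ROLLBACK: discarded pending ['a']; in_txn=False
ROLLBACK at op 7 discards: ['b']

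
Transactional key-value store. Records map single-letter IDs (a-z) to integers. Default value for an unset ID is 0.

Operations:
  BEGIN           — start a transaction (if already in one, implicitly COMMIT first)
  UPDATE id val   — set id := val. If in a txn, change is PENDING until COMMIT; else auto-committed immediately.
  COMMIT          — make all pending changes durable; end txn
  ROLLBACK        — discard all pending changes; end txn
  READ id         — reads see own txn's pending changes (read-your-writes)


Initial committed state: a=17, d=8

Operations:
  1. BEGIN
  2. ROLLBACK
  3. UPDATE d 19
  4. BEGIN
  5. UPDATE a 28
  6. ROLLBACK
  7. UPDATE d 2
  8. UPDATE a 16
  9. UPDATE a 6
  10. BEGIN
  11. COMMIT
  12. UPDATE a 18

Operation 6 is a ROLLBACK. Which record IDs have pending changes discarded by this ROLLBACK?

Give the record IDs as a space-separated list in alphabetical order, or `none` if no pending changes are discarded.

Initial committed: {a=17, d=8}
Op 1: BEGIN: in_txn=True, pending={}
Op 2: ROLLBACK: discarded pending []; in_txn=False
Op 3: UPDATE d=19 (auto-commit; committed d=19)
Op 4: BEGIN: in_txn=True, pending={}
Op 5: UPDATE a=28 (pending; pending now {a=28})
Op 6: ROLLBACK: discarded pending ['a']; in_txn=False
Op 7: UPDATE d=2 (auto-commit; committed d=2)
Op 8: UPDATE a=16 (auto-commit; committed a=16)
Op 9: UPDATE a=6 (auto-commit; committed a=6)
Op 10: BEGIN: in_txn=True, pending={}
Op 11: COMMIT: merged [] into committed; committed now {a=6, d=2}
Op 12: UPDATE a=18 (auto-commit; committed a=18)
ROLLBACK at op 6 discards: ['a']

Answer: a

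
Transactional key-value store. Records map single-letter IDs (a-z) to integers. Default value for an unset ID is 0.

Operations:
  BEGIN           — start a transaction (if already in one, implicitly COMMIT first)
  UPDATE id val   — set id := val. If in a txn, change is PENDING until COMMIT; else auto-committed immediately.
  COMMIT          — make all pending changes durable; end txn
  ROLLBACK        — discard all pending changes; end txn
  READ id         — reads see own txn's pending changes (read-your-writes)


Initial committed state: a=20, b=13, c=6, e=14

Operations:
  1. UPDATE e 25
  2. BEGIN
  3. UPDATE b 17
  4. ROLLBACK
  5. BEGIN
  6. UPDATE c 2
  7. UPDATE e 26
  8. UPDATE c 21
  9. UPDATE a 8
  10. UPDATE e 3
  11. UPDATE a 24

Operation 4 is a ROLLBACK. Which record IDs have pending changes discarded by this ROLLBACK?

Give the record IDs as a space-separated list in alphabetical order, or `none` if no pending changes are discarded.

Initial committed: {a=20, b=13, c=6, e=14}
Op 1: UPDATE e=25 (auto-commit; committed e=25)
Op 2: BEGIN: in_txn=True, pending={}
Op 3: UPDATE b=17 (pending; pending now {b=17})
Op 4: ROLLBACK: discarded pending ['b']; in_txn=False
Op 5: BEGIN: in_txn=True, pending={}
Op 6: UPDATE c=2 (pending; pending now {c=2})
Op 7: UPDATE e=26 (pending; pending now {c=2, e=26})
Op 8: UPDATE c=21 (pending; pending now {c=21, e=26})
Op 9: UPDATE a=8 (pending; pending now {a=8, c=21, e=26})
Op 10: UPDATE e=3 (pending; pending now {a=8, c=21, e=3})
Op 11: UPDATE a=24 (pending; pending now {a=24, c=21, e=3})
ROLLBACK at op 4 discards: ['b']

Answer: b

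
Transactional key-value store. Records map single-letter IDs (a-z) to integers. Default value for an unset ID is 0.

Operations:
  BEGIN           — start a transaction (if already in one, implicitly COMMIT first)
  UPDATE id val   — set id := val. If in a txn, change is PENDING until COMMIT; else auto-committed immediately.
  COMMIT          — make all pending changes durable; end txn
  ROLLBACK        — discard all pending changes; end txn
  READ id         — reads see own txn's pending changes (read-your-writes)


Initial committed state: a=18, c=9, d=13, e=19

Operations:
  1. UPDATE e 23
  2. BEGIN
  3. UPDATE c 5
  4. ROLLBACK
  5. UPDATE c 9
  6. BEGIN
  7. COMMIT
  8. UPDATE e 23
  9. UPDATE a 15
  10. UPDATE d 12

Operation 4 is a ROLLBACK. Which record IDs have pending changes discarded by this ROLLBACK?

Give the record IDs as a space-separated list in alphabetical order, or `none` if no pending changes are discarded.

Initial committed: {a=18, c=9, d=13, e=19}
Op 1: UPDATE e=23 (auto-commit; committed e=23)
Op 2: BEGIN: in_txn=True, pending={}
Op 3: UPDATE c=5 (pending; pending now {c=5})
Op 4: ROLLBACK: discarded pending ['c']; in_txn=False
Op 5: UPDATE c=9 (auto-commit; committed c=9)
Op 6: BEGIN: in_txn=True, pending={}
Op 7: COMMIT: merged [] into committed; committed now {a=18, c=9, d=13, e=23}
Op 8: UPDATE e=23 (auto-commit; committed e=23)
Op 9: UPDATE a=15 (auto-commit; committed a=15)
Op 10: UPDATE d=12 (auto-commit; committed d=12)
ROLLBACK at op 4 discards: ['c']

Answer: c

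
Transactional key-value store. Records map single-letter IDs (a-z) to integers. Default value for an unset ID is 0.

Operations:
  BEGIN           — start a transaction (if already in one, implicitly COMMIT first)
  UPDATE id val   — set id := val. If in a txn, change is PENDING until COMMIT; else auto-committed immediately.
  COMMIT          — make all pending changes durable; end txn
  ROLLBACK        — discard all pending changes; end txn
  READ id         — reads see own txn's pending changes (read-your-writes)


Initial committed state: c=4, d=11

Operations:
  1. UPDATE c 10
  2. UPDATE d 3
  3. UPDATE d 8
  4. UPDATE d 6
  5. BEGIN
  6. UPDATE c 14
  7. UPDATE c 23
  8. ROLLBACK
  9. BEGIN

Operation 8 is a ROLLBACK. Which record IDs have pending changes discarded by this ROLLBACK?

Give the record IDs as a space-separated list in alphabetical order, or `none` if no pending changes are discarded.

Initial committed: {c=4, d=11}
Op 1: UPDATE c=10 (auto-commit; committed c=10)
Op 2: UPDATE d=3 (auto-commit; committed d=3)
Op 3: UPDATE d=8 (auto-commit; committed d=8)
Op 4: UPDATE d=6 (auto-commit; committed d=6)
Op 5: BEGIN: in_txn=True, pending={}
Op 6: UPDATE c=14 (pending; pending now {c=14})
Op 7: UPDATE c=23 (pending; pending now {c=23})
Op 8: ROLLBACK: discarded pending ['c']; in_txn=False
Op 9: BEGIN: in_txn=True, pending={}
ROLLBACK at op 8 discards: ['c']

Answer: c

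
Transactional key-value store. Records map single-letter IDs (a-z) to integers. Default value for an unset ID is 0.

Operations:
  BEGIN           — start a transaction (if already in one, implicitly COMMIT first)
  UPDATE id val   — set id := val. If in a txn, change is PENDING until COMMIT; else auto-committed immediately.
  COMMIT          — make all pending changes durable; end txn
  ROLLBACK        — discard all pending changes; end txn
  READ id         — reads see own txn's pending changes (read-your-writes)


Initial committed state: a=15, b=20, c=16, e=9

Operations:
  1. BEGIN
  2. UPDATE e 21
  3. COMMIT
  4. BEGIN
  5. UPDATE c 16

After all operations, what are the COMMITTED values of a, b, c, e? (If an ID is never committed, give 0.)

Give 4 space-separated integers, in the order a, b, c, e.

Answer: 15 20 16 21

Derivation:
Initial committed: {a=15, b=20, c=16, e=9}
Op 1: BEGIN: in_txn=True, pending={}
Op 2: UPDATE e=21 (pending; pending now {e=21})
Op 3: COMMIT: merged ['e'] into committed; committed now {a=15, b=20, c=16, e=21}
Op 4: BEGIN: in_txn=True, pending={}
Op 5: UPDATE c=16 (pending; pending now {c=16})
Final committed: {a=15, b=20, c=16, e=21}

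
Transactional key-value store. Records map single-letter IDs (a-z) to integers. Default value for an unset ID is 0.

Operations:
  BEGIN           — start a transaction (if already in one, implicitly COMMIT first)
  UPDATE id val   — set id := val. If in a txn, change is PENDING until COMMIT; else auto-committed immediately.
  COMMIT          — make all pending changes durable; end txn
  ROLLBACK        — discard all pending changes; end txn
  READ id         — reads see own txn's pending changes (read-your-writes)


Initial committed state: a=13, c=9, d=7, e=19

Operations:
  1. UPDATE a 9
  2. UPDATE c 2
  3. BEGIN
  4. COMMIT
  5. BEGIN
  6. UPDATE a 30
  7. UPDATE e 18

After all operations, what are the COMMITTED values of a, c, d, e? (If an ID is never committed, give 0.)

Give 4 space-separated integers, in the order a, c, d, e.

Answer: 9 2 7 19

Derivation:
Initial committed: {a=13, c=9, d=7, e=19}
Op 1: UPDATE a=9 (auto-commit; committed a=9)
Op 2: UPDATE c=2 (auto-commit; committed c=2)
Op 3: BEGIN: in_txn=True, pending={}
Op 4: COMMIT: merged [] into committed; committed now {a=9, c=2, d=7, e=19}
Op 5: BEGIN: in_txn=True, pending={}
Op 6: UPDATE a=30 (pending; pending now {a=30})
Op 7: UPDATE e=18 (pending; pending now {a=30, e=18})
Final committed: {a=9, c=2, d=7, e=19}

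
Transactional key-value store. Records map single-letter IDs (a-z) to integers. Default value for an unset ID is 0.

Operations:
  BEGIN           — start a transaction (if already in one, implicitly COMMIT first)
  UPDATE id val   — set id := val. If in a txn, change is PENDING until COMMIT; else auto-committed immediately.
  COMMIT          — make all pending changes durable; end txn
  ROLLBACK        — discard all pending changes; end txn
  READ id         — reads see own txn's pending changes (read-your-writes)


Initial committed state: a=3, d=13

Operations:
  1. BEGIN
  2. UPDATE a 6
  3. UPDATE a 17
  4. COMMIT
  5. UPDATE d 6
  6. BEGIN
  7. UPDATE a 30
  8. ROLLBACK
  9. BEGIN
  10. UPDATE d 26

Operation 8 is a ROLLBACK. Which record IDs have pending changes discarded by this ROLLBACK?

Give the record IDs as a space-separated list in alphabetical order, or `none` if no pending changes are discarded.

Initial committed: {a=3, d=13}
Op 1: BEGIN: in_txn=True, pending={}
Op 2: UPDATE a=6 (pending; pending now {a=6})
Op 3: UPDATE a=17 (pending; pending now {a=17})
Op 4: COMMIT: merged ['a'] into committed; committed now {a=17, d=13}
Op 5: UPDATE d=6 (auto-commit; committed d=6)
Op 6: BEGIN: in_txn=True, pending={}
Op 7: UPDATE a=30 (pending; pending now {a=30})
Op 8: ROLLBACK: discarded pending ['a']; in_txn=False
Op 9: BEGIN: in_txn=True, pending={}
Op 10: UPDATE d=26 (pending; pending now {d=26})
ROLLBACK at op 8 discards: ['a']

Answer: a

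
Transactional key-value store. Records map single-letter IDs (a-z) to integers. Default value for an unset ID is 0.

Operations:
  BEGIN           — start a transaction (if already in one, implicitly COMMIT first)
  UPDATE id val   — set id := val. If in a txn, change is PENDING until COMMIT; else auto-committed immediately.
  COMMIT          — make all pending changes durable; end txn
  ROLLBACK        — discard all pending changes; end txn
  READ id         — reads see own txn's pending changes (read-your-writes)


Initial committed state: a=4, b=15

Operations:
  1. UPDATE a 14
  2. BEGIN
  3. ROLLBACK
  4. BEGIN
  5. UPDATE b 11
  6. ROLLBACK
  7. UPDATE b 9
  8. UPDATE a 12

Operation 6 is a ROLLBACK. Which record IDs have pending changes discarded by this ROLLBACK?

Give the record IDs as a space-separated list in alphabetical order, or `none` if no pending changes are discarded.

Answer: b

Derivation:
Initial committed: {a=4, b=15}
Op 1: UPDATE a=14 (auto-commit; committed a=14)
Op 2: BEGIN: in_txn=True, pending={}
Op 3: ROLLBACK: discarded pending []; in_txn=False
Op 4: BEGIN: in_txn=True, pending={}
Op 5: UPDATE b=11 (pending; pending now {b=11})
Op 6: ROLLBACK: discarded pending ['b']; in_txn=False
Op 7: UPDATE b=9 (auto-commit; committed b=9)
Op 8: UPDATE a=12 (auto-commit; committed a=12)
ROLLBACK at op 6 discards: ['b']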